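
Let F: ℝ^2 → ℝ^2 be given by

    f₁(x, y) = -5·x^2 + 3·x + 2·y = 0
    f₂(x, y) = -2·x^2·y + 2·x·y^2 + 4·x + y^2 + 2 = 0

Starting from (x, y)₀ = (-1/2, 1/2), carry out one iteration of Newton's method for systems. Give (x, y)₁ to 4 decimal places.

(-0.4083, 1.0083)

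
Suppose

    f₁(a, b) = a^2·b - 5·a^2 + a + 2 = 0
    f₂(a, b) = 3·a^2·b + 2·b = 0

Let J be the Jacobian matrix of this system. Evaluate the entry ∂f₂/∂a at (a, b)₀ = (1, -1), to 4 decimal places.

-6.0000

∂f₂/∂a = 6·a·b.
At (1, -1) this is -6.0000.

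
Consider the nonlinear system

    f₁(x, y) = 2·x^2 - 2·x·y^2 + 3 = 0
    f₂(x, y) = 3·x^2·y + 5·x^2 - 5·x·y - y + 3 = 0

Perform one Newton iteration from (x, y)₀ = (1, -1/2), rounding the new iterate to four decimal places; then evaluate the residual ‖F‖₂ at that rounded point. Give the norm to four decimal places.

At (1, -1/2): F = (4.5000, 9.5000).
Jacobian J = [[4·x - 2·y^2, -4·x·y], [6·x·y + 10·x - 5·y, 3·x^2 - 5·x - 1]].
At the point, J = [[3.5000, 2.0000], [9.5000, -3.0000]] (det J = -29.5000).
Solving J·Δ = −F gives Δ = (-1.1017, -0.3220).
Then the next iterate is (x, y)₁ = (-0.1017, -0.8220).
Re-evaluating at (-0.1017, -0.8220): F = (3.158120, 3.430222), so ‖F‖₂ = 4.6626.

4.6626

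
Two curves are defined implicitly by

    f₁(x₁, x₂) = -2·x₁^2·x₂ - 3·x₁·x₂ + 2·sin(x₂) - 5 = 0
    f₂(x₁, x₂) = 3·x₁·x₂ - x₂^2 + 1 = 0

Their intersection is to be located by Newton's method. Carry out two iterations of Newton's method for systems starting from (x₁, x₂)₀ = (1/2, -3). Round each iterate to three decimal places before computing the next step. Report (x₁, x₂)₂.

(2.392, 0.246)

At (1/2, -3): F = (0.71776, -12.500).
Jacobian J = [[-4·x₁·x₂ - 3·x₂, -2·x₁^2 - 3·x₁ + 2·cos(x₂)], [3·x₂, 3·x₁ - 2·x₂]].
At the point, J = [[15.000, -3.97998], [-9.000, 7.500]] (det J = 76.68014).
Solving J·Δ = −F gives Δ = (0.579, 2.361).
Then the next iterate is (x₁, x₂)₁ = (1.079, -0.639).
Round to (1.079, -0.639) and repeat: F = (-2.63644, -1.47676), J = [[4.67492, -3.96010], [-1.917, 4.515]].
Δ = (1.313, 0.885), so (x₁, x₂)₂ = (2.392, 0.246).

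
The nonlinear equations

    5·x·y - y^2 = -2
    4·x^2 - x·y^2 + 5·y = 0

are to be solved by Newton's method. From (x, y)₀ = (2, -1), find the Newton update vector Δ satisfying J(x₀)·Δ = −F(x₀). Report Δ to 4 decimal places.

At (2, -1): F = (-9.0000, 9.0000).
Jacobian J = [[5·y, 5·x - 2·y], [8·x - y^2, -2·x·y + 5]].
At the point, J = [[-5.0000, 12.0000], [15.0000, 9.0000]] (det J = -225.0000).
Solving J·Δ = −F gives Δ = (-0.8400, 0.4000).

(-0.8400, 0.4000)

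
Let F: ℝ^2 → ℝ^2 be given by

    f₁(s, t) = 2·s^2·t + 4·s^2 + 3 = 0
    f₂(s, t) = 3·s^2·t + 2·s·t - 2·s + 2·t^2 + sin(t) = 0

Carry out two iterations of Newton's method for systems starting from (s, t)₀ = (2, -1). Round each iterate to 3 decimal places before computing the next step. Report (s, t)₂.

(0.731, -4.756)

At (2, -1): F = (11.000, -18.84147).
Jacobian J = [[4·s·t + 8·s, 2·s^2], [6·s·t + 2·t - 2, 3·s^2 + 2·s + 4·t + cos(t)]].
At the point, J = [[8.000, 8.000], [-16.000, 12.54030]] (det J = 228.32242).
Solving J·Δ = −F gives Δ = (-1.264, -0.111).
Then the next iterate is (s, t)₁ = (0.736, -1.111).
Round to (0.736, -1.111) and repeat: F = (3.96314, -3.34037), J = [[2.61722, 1.08339], [-9.12818, -0.90315]].
Δ = (-0.005, -3.645), so (s, t)₂ = (0.731, -4.756).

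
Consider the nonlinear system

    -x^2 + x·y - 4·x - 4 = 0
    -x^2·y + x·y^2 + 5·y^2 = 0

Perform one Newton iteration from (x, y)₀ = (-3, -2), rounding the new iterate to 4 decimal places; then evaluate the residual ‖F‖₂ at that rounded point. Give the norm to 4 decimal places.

At (-3, -2): F = (5.0000, 26.0000).
Jacobian J = [[-2·x + y - 4, x], [-2·x·y + y^2, -x^2 + 2·x·y + 10·y]].
At the point, J = [[0.0000, -3.0000], [-8.0000, -17.0000]] (det J = -24.0000).
Solving J·Δ = −F gives Δ = (-0.2917, 1.6667).
Then the next iterate is (x, y)₁ = (-3.2917, -0.3333).
Re-evaluating at (-3.2917, -0.3333): F = (-0.571365, 3.801175), so ‖F‖₂ = 3.8439.

3.8439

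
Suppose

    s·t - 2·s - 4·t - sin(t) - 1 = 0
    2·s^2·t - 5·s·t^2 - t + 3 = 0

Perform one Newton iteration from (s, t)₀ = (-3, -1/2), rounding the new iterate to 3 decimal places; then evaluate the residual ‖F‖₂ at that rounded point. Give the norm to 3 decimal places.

22.911

At (-3, -1/2): F = (8.97943, -1.750).
Jacobian J = [[t - 2, s - cos(t) - 4], [4·s·t - 5·t^2, 2·s^2 - 10·s·t - 1]].
At the point, J = [[-2.500, -7.87758], [4.750, 2.000]] (det J = 32.41852).
Solving J·Δ = −F gives Δ = (-0.129, 1.181).
Then the next iterate is (s, t)₁ = (-3.129, 0.681).
Re-evaluating at (-3.129, 0.681): F = (-0.22642, 22.90939), so ‖F‖₂ = 22.911.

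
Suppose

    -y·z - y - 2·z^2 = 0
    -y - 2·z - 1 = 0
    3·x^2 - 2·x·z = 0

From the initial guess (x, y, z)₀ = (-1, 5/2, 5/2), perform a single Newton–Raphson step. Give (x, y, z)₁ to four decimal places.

(0.0083, -9.0909, 4.0455)

At (-1, 5/2, 5/2): F = (-21.2500, -8.5000, 8.0000).
Jacobian J = [[0, -z - 1, -y - 4·z], [0, -1, -2], [6·x - 2·z, 0, -2·x]].
At the point, J = [[0.0000, -3.5000, -12.5000], [0.0000, -1.0000, -2.0000], [-11.0000, 0.0000, 2.0000]] (det J = 60.5000).
Solving J·Δ = −F gives Δ = (1.0083, -11.5909, 1.5455).
Then the next iterate is (x, y, z)₁ = (0.0083, -9.0909, 4.0455).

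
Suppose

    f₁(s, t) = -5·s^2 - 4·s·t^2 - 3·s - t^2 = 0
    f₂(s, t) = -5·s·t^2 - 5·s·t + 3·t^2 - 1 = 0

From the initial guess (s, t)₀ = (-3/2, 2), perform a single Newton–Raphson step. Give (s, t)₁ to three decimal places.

At (-3/2, 2): F = (13.250, 56.000).
Jacobian J = [[-10·s - 4·t^2 - 3, -8·s·t - 2·t], [-5·t^2 - 5·t, -10·s·t - 5·s + 6·t]].
At the point, J = [[-4.000, 20.000], [-30.000, 49.500]] (det J = 402.000).
Solving J·Δ = −F gives Δ = (1.155, -0.432).
Then the next iterate is (s, t)₁ = (-0.345, 1.568).

(-0.345, 1.568)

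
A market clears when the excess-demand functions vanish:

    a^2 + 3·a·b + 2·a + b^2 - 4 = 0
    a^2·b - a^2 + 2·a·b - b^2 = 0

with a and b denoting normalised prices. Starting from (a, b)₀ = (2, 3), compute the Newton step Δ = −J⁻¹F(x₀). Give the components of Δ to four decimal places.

At (2, 3): F = (31.0000, 11.0000).
Jacobian J = [[2·a + 3·b + 2, 3·a + 2·b], [2·a·b - 2·a + 2·b, a^2 + 2·a - 2·b]].
At the point, J = [[15.0000, 12.0000], [14.0000, 2.0000]] (det J = -138.0000).
Solving J·Δ = −F gives Δ = (-0.5072, -1.9493).

(-0.5072, -1.9493)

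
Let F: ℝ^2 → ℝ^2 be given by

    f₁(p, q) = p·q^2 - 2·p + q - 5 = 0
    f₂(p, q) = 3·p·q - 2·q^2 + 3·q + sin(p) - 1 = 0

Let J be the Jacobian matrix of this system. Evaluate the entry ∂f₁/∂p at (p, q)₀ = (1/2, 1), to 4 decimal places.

∂f₁/∂p = q^2 - 2.
At (1/2, 1) this is -1.0000.

-1.0000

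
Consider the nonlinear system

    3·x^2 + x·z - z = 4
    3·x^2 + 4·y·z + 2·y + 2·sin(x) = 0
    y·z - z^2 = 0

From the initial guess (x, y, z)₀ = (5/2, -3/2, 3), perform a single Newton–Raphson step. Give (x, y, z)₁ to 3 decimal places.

At (5/2, -3/2, 3): F = (19.250, -1.05306, -13.500).
Jacobian J = [[6·x + z, 0, x - 1], [6·x + 2·cos(x), 4·z + 2, 4·y], [0, z, y - 2·z]].
At the point, J = [[18.000, 0.000, 1.500], [13.39771, 14.000, -6.000], [0.000, 3.000, -7.500]] (det J = -1505.71029).
Solving J·Δ = −F gives Δ = (-0.927, 0.231, -1.708).
Then the next iterate is (x, y, z)₁ = (1.573, -1.269, 1.292).

(1.573, -1.269, 1.292)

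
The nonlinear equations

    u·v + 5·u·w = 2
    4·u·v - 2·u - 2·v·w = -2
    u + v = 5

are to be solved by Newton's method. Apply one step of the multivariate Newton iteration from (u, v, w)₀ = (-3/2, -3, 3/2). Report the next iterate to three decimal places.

(-361.000, 366.000, -289.167)

At (-3/2, -3, 3/2): F = (-8.750, 32.000, -9.500).
Jacobian J = [[v + 5·w, u, 5·u], [4·v - 2, 4·u - 2·w, -2·v], [1, 1, 0]].
At the point, J = [[4.500, -1.500, -7.500], [-14.000, -9.000, 6.000], [1.000, 1.000, 0.000]] (det J = 1.500).
Solving J·Δ = −F gives Δ = (-359.500, 369.000, -290.667).
Then the next iterate is (u, v, w)₁ = (-361.000, 366.000, -289.167).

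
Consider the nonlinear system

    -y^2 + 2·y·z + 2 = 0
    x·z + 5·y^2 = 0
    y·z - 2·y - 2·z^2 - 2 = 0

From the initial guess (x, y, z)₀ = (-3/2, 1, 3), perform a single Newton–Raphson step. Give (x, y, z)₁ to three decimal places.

At (-3/2, 1, 3): F = (7.000, 0.500, -19.000).
Jacobian J = [[0, -2·y + 2·z, 2·y], [z, 10·y, x], [0, z - 2, y - 4·z]].
At the point, J = [[0.000, 4.000, 2.000], [3.000, 10.000, -1.500], [0.000, 1.000, -11.000]] (det J = 138.000).
Solving J·Δ = −F gives Δ = (1.757, -0.848, -1.804).
Then the next iterate is (x, y, z)₁ = (0.257, 0.152, 1.196).

(0.257, 0.152, 1.196)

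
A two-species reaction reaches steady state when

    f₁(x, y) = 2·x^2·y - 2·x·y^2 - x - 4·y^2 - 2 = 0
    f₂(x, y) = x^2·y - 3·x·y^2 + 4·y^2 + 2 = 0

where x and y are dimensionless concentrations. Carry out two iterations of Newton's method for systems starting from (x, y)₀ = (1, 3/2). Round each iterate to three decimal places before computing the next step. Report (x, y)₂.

At (1, 3/2): F = (-13.500, 5.750).
Jacobian J = [[4·x·y - 2·y^2 - 1, 2·x^2 - 4·x·y - 8·y], [2·x·y - 3·y^2, x^2 - 6·x·y + 8·y]].
At the point, J = [[0.500, -16.000], [-3.750, 4.000]] (det J = -58.000).
Solving J·Δ = −F gives Δ = (0.655, -0.823).
Then the next iterate is (x, y)₁ = (1.655, 0.677).
Round to (1.655, 0.677) and repeat: F = (-3.29675, 3.41203), J = [[2.56508, -4.41969], [0.86588, 1.43242]].
Δ = (-1.381, -1.547), so (x, y)₂ = (0.274, -0.870).

(0.274, -0.870)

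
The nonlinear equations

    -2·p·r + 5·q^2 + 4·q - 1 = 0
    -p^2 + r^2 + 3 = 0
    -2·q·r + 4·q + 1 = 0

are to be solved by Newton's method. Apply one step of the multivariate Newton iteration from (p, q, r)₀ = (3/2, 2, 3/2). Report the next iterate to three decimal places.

At (3/2, 2, 3/2): F = (22.500, 3.000, 3.000).
Jacobian J = [[-2·r, 10·q + 4, -2·p], [-2·p, 0, 2·r], [0, -2·r + 4, -2·q]].
At the point, J = [[-3.000, 24.000, -3.000], [-3.000, 0.000, 3.000], [0.000, 1.000, -4.000]] (det J = -270.000).
Solving J·Δ = −F gives Δ = (1.583, -0.667, 0.583).
Then the next iterate is (p, q, r)₁ = (3.083, 1.333, 2.083).

(3.083, 1.333, 2.083)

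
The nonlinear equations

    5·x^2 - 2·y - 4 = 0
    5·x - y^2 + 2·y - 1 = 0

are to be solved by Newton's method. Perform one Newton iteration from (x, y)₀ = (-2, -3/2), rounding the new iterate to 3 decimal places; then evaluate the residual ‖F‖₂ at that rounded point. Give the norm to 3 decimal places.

6.966

At (-2, -3/2): F = (19.000, -16.250).
Jacobian J = [[10·x, -2], [5, -2·y + 2]].
At the point, J = [[-20.000, -2.000], [5.000, 5.000]] (det J = -90.000).
Solving J·Δ = −F gives Δ = (0.694, 2.556).
Then the next iterate is (x, y)₁ = (-1.306, 1.056).
Re-evaluating at (-1.306, 1.056): F = (2.41618, -6.53314), so ‖F‖₂ = 6.966.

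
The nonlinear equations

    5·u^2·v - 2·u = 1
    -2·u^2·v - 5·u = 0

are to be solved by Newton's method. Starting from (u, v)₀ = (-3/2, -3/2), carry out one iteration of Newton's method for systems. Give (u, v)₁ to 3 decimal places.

(-0.069, -2.785)

At (-3/2, -3/2): F = (-14.875, 14.250).
Jacobian J = [[10·u·v - 2, 5·u^2], [-4·u·v - 5, -2·u^2]].
At the point, J = [[20.500, 11.250], [-14.000, -4.500]] (det J = 65.250).
Solving J·Δ = −F gives Δ = (1.431, -1.285).
Then the next iterate is (u, v)₁ = (-0.069, -2.785).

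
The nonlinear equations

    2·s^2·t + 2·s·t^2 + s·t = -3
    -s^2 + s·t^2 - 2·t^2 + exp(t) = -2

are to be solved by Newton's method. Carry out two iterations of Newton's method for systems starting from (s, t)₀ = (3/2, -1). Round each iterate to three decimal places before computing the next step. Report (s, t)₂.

(1.969, 0.261)

At (3/2, -1): F = (0.000, -0.38212).
Jacobian J = [[4·s·t + 2·t^2 + t, 2·s^2 + 4·s·t + s], [-2·s + t^2, 2·s·t - 4·t + exp(t)]].
At the point, J = [[-5.000, 0.000], [-2.000, 1.36788]] (det J = -6.83940).
Solving J·Δ = −F gives Δ = (0.000, 0.279).
Then the next iterate is (s, t)₁ = (1.500, -0.721).
Round to (1.500, -0.721) and repeat: F = (0.23352, -0.02365), J = [[-4.00732, 1.674], [-2.48016, 1.20727]].
Δ = (0.469, 0.982), so (s, t)₂ = (1.969, 0.261).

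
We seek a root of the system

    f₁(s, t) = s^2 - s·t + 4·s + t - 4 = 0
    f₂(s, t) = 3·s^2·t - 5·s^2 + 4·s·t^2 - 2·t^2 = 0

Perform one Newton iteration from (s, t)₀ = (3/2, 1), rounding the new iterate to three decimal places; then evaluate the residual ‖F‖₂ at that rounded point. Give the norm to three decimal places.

0.471

At (3/2, 1): F = (3.750, -0.500).
Jacobian J = [[2·s - t + 4, -s + 1], [6·s·t - 10·s + 4·t^2, 3·s^2 + 8·s·t - 4·t]].
At the point, J = [[6.000, -0.500], [-2.000, 14.750]] (det J = 87.500).
Solving J·Δ = −F gives Δ = (-0.629, -0.051).
Then the next iterate is (s, t)₁ = (0.871, 0.949).
Re-evaluating at (0.871, 0.949): F = (0.36506, -0.29686), so ‖F‖₂ = 0.471.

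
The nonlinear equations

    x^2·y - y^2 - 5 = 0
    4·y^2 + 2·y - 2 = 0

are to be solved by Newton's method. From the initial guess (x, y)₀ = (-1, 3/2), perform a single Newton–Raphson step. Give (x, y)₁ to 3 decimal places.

(-2.440, 0.786)

At (-1, 3/2): F = (-5.750, 10.000).
Jacobian J = [[2·x·y, x^2 - 2·y], [0, 8·y + 2]].
At the point, J = [[-3.000, -2.000], [0.000, 14.000]] (det J = -42.000).
Solving J·Δ = −F gives Δ = (-1.440, -0.714).
Then the next iterate is (x, y)₁ = (-2.440, 0.786).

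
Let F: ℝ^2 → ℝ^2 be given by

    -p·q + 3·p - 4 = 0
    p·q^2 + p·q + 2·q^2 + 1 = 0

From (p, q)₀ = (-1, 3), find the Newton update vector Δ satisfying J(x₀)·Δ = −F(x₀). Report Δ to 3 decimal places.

(-2.250, 4.000)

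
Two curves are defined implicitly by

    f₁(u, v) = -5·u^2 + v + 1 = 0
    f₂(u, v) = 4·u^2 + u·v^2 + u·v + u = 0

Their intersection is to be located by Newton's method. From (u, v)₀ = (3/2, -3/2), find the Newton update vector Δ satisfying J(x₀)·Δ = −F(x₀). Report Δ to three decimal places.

At (3/2, -3/2): F = (-11.750, 11.625).
Jacobian J = [[-10·u, 1], [8·u + v^2 + v + 1, 2·u·v + u]].
At the point, J = [[-15.000, 1.000], [13.750, -3.000]] (det J = 31.250).
Solving J·Δ = −F gives Δ = (-0.756, 0.410).

(-0.756, 0.410)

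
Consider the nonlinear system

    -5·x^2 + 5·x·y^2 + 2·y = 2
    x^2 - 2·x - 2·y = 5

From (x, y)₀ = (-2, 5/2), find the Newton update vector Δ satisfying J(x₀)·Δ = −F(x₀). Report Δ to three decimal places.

At (-2, 5/2): F = (-79.500, -2.000).
Jacobian J = [[-10·x + 5·y^2, 10·x·y + 2], [2·x - 2, -2]].
At the point, J = [[51.250, -48.000], [-6.000, -2.000]] (det J = -390.500).
Solving J·Δ = −F gives Δ = (0.161, -1.484).

(0.161, -1.484)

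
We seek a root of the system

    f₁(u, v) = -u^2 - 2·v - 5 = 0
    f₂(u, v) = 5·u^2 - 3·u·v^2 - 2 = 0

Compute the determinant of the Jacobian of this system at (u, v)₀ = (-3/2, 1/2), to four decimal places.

J = [[-2·u, -2], [10·u - 3·v^2, -6·u·v]].
At the point, J = [[3.0000, -2.0000], [-15.7500, 4.5000]].
det J = -18.0000.

-18.0000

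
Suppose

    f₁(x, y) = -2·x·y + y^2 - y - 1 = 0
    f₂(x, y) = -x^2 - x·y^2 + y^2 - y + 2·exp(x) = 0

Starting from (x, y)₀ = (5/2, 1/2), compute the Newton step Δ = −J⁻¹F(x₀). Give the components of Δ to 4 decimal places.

(-0.9745, -0.5551)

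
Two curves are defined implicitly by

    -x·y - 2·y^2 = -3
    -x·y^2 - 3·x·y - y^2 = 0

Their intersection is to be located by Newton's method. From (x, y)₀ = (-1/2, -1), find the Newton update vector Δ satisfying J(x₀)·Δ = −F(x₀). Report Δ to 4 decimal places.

(1.5769, -0.4615)

At (-1/2, -1): F = (0.5000, -2.0000).
Jacobian J = [[-y, -x - 4·y], [-y^2 - 3·y, -2·x·y - 3·x - 2·y]].
At the point, J = [[1.0000, 4.5000], [2.0000, 2.5000]] (det J = -6.5000).
Solving J·Δ = −F gives Δ = (1.5769, -0.4615).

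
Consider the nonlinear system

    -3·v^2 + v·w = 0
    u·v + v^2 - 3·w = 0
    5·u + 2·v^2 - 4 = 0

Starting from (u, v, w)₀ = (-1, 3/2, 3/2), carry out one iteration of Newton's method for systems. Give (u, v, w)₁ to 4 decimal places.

At (-1, 3/2, 3/2): F = (-4.5000, -3.7500, -4.5000).
Jacobian J = [[0, -6·v + w, v], [v, u + 2·v, -3], [5, 4·v, 0]].
At the point, J = [[0.0000, -7.5000, 1.5000], [1.5000, 2.0000, -3.0000], [5.0000, 6.0000, 0.0000]] (det J = 111.0000).
Solving J·Δ = −F gives Δ = (1.8243, -0.7703, -0.8514).
Then the next iterate is (u, v, w)₁ = (0.8243, 0.7297, 0.6486).

(0.8243, 0.7297, 0.6486)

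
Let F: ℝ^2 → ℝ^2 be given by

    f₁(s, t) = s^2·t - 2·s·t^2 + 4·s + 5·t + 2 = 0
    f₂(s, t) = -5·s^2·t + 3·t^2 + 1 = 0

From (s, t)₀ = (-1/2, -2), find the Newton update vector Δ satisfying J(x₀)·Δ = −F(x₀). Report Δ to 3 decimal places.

(-1.712, 2.462)

At (-1/2, -2): F = (-6.500, 15.500).
Jacobian J = [[2·s·t - 2·t^2 + 4, s^2 - 4·s·t + 5], [-10·s·t, -5·s^2 + 6·t]].
At the point, J = [[-2.000, 1.250], [-10.000, -13.250]] (det J = 39.000).
Solving J·Δ = −F gives Δ = (-1.712, 2.462).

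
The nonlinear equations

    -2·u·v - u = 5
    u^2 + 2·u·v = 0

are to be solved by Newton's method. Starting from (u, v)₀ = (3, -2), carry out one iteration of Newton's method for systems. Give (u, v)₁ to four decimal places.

(2.8000, -1.4333)

At (3, -2): F = (4.0000, -3.0000).
Jacobian J = [[-2·v - 1, -2·u], [2·u + 2·v, 2·u]].
At the point, J = [[3.0000, -6.0000], [2.0000, 6.0000]] (det J = 30.0000).
Solving J·Δ = −F gives Δ = (-0.2000, 0.5667).
Then the next iterate is (u, v)₁ = (2.8000, -1.4333).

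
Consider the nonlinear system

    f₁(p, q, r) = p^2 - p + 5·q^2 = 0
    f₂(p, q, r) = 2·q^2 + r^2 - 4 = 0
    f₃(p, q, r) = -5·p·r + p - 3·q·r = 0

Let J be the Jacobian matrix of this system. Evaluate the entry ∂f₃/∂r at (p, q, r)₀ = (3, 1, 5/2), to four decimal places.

∂f₃/∂r = -5·p - 3·q.
At (3, 1, 5/2) this is -18.0000.

-18.0000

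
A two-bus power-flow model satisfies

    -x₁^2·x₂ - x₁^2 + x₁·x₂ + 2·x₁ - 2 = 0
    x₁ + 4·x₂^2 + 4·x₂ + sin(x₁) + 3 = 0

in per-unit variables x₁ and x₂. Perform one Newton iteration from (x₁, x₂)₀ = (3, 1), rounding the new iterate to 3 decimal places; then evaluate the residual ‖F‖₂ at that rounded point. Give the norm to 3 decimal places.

At (3, 1): F = (-11.000, 14.14112).
Jacobian J = [[-2·x₁·x₂ - 2·x₁ + x₂ + 2, -x₁^2 + x₁], [cos(x₁) + 1, 8·x₂ + 4]].
At the point, J = [[-9.000, -6.000], [0.01001, 12.000]] (det J = -107.93995).
Solving J·Δ = −F gives Δ = (-0.437, -1.178).
Then the next iterate is (x₁, x₂)₁ = (2.563, -0.178).
Re-evaluating at (2.563, -0.178): F = (-2.72991, 5.52458), so ‖F‖₂ = 6.162.

6.162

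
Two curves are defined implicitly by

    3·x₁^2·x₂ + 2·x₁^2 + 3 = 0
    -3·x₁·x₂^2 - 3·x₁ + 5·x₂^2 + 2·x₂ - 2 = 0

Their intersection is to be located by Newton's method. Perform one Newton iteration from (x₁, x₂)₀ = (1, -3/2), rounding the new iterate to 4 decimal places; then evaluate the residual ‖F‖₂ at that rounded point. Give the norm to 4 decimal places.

At (1, -3/2): F = (0.5000, -3.5000).
Jacobian J = [[6·x₁·x₂ + 4·x₁, 3·x₁^2], [-3·x₂^2 - 3, -6·x₁·x₂ + 10·x₂ + 2]].
At the point, J = [[-5.0000, 3.0000], [-9.7500, -4.0000]] (det J = 49.2500).
Solving J·Δ = −F gives Δ = (-0.1726, -0.4543).
Then the next iterate is (x₁, x₂)₁ = (0.8274, -1.9543).
Re-evaluating at (0.8274, -1.9543): F = (0.355494, 1.225405), so ‖F‖₂ = 1.2759.

1.2759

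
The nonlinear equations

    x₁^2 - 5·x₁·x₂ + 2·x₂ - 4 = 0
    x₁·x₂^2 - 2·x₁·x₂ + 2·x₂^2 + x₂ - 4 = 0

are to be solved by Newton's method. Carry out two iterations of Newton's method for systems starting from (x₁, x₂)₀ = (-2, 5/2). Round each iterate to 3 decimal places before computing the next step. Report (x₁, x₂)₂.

(-0.004, 1.190)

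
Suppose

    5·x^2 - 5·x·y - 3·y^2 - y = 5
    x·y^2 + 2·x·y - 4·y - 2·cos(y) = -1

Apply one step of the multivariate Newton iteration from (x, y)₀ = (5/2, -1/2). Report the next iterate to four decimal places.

(1.3620, -0.4092)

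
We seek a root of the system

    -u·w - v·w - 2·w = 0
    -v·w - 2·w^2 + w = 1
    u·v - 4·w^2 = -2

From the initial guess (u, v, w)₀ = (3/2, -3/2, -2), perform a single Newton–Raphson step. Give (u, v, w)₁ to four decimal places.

(31.2500, -27.0500, 4.2000)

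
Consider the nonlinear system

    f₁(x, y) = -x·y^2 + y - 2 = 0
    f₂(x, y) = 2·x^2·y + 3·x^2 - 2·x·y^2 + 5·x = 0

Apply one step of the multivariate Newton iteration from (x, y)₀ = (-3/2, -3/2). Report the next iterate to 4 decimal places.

At (-3/2, -3/2): F = (-0.1250, -0.7500).
Jacobian J = [[-y^2, -2·x·y + 1], [4·x·y + 6·x - 2·y^2 + 5, 2·x^2 - 4·x·y]].
At the point, J = [[-2.2500, -3.5000], [0.5000, -4.5000]] (det J = 11.8750).
Solving J·Δ = −F gives Δ = (0.1737, -0.1474).
Then the next iterate is (x, y)₁ = (-1.3263, -1.6474).

(-1.3263, -1.6474)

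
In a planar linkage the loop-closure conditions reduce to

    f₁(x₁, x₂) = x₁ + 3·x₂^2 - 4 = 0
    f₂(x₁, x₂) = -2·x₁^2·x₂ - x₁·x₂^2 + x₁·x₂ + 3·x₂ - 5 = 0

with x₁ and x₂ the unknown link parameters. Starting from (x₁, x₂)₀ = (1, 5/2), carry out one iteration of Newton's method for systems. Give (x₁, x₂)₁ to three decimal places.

(0.771, 1.465)

At (1, 5/2): F = (15.750, -6.250).
Jacobian J = [[1, 6·x₂], [-4·x₁·x₂ - x₂^2 + x₂, -2·x₁^2 - 2·x₁·x₂ + x₁ + 3]].
At the point, J = [[1.000, 15.000], [-13.750, -3.000]] (det J = 203.250).
Solving J·Δ = −F gives Δ = (-0.229, -1.035).
Then the next iterate is (x₁, x₂)₁ = (0.771, 1.465).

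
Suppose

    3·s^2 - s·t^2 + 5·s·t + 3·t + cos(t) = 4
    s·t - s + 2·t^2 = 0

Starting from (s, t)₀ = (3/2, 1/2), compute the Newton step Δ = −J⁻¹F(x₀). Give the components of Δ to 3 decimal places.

(-0.731, -0.033)

At (3/2, 1/2): F = (8.50258, -0.250).
Jacobian J = [[6·s - t^2 + 5·t, -2·s·t + 5·s - sin(t) + 3], [t - 1, s + 4·t]].
At the point, J = [[11.250, 8.52057], [-0.500, 3.500]] (det J = 43.63529).
Solving J·Δ = −F gives Δ = (-0.731, -0.033).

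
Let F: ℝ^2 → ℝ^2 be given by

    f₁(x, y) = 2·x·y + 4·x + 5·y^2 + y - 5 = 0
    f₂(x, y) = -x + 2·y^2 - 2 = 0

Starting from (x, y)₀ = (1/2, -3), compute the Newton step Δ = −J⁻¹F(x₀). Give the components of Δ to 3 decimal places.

At (1/2, -3): F = (36.000, 15.500).
Jacobian J = [[2·y + 4, 2·x + 10·y + 1], [-1, 4·y]].
At the point, J = [[-2.000, -28.000], [-1.000, -12.000]] (det J = -4.000).
Solving J·Δ = −F gives Δ = (0.500, 1.250).

(0.500, 1.250)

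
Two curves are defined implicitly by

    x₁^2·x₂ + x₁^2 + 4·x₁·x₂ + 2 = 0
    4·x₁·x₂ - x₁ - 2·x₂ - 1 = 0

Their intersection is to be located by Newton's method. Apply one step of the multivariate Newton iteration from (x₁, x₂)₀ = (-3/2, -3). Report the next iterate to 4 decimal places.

At (-3/2, -3): F = (15.5000, 24.5000).
Jacobian J = [[2·x₁·x₂ + 2·x₁ + 4·x₂, x₁^2 + 4·x₁], [4·x₂ - 1, 4·x₁ - 2]].
At the point, J = [[-6.0000, -3.7500], [-13.0000, -8.0000]] (det J = -0.7500).
Solving J·Δ = −F gives Δ = (-42.8333, 72.6667).
Then the next iterate is (x₁, x₂)₁ = (-44.3333, 69.6667).

(-44.3333, 69.6667)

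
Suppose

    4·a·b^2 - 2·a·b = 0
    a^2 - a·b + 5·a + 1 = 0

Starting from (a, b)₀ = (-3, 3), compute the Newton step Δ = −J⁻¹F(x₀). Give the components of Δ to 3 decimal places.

(-0.034, -1.379)

At (-3, 3): F = (-90.000, 4.000).
Jacobian J = [[4·b^2 - 2·b, 8·a·b - 2·a], [2·a - b + 5, -a]].
At the point, J = [[30.000, -66.000], [-4.000, 3.000]] (det J = -174.000).
Solving J·Δ = −F gives Δ = (-0.034, -1.379).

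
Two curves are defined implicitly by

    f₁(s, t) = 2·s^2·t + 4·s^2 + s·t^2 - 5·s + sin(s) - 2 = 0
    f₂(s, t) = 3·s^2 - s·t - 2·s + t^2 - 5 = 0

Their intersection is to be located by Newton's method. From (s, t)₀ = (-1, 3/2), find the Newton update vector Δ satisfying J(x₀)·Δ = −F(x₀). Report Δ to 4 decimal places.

At (-1, 3/2): F = (6.908529, 3.7500).
Jacobian J = [[4·s·t + 8·s + t^2 + cos(s) - 5, 2·s^2 + 2·s·t], [6·s - t - 2, -s + 2·t]].
At the point, J = [[-16.209698, -1.0000], [-9.5000, 4.0000]] (det J = -74.338791).
Solving J·Δ = −F gives Δ = (0.4222, 0.0652).

(0.4222, 0.0652)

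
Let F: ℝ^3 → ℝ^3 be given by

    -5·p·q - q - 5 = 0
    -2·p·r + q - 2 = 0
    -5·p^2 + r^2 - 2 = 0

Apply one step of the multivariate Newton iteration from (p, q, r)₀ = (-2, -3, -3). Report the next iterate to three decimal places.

At (-2, -3, -3): F = (-32.000, -17.000, -13.000).
Jacobian J = [[-5·q, -5·p - 1, 0], [-2·r, 1, -2·p], [-10·p, 0, 2·r]].
At the point, J = [[15.000, 9.000, 0.000], [6.000, 1.000, 4.000], [20.000, 0.000, -6.000]] (det J = 954.000).
Solving J·Δ = −F gives Δ = (1.252, 1.470, 2.005).
Then the next iterate is (p, q, r)₁ = (-0.748, -1.530, -0.995).

(-0.748, -1.530, -0.995)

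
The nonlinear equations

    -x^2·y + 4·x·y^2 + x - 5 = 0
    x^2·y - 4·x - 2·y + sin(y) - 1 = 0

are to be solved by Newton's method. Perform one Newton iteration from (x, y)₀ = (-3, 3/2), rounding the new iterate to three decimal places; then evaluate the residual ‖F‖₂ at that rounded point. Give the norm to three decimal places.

At (-3, 3/2): F = (-48.500, 22.49749).
Jacobian J = [[-2·x·y + 4·y^2 + 1, -x^2 + 8·x·y], [2·x·y - 4, x^2 + cos(y) - 2]].
At the point, J = [[19.000, -45.000], [-13.000, 7.07074]] (det J = -450.65599).
Solving J·Δ = −F gives Δ = (1.486, -0.451).
Then the next iterate is (x, y)₁ = (-1.514, 1.049).
Re-evaluating at (-1.514, 1.049): F = (-15.58254, 6.22944), so ‖F‖₂ = 16.782.

16.782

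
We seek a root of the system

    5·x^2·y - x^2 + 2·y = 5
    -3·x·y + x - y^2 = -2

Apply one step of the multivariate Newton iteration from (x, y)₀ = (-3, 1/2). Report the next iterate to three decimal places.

At (-3, 1/2): F = (9.500, 3.250).
Jacobian J = [[10·x·y - 2·x, 5·x^2 + 2], [-3·y + 1, -3·x - 2·y]].
At the point, J = [[-9.000, 47.000], [-0.500, 8.000]] (det J = -48.500).
Solving J·Δ = −F gives Δ = (-1.582, -0.505).
Then the next iterate is (x, y)₁ = (-4.582, -0.005).

(-4.582, -0.005)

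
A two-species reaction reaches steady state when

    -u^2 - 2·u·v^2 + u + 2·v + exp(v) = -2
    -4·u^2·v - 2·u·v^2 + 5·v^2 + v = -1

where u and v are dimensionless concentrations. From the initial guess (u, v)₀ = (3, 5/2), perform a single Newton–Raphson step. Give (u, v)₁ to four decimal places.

(1.8934, 2.1869)

At (3, 5/2): F = (-24.317506, -92.7500).
Jacobian J = [[-2·u - 2·v^2 + 1, -4·u·v + exp(v) + 2], [-8·u·v - 2·v^2, -4·u^2 - 4·u·v + 10·v + 1]].
At the point, J = [[-17.5000, -15.817506], [-72.5000, -40.0000]] (det J = -446.769188).
Solving J·Δ = −F gives Δ = (-1.1066, -0.3131).
Then the next iterate is (u, v)₁ = (1.8934, 2.1869).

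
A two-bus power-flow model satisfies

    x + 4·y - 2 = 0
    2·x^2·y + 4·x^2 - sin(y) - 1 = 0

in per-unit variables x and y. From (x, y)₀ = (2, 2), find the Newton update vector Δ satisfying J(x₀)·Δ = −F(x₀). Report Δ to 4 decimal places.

(-0.4435, -1.8891)

At (2, 2): F = (8.0000, 30.090703).
Jacobian J = [[1, 4], [4·x·y + 8·x, 2·x^2 - cos(y)]].
At the point, J = [[1.0000, 4.0000], [32.0000, 8.416147]] (det J = -119.583853).
Solving J·Δ = −F gives Δ = (-0.4435, -1.8891).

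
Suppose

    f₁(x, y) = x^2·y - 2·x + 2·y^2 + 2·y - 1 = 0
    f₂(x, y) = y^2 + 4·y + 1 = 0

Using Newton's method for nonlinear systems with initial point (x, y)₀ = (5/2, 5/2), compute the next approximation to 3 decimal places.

(3.248, 0.583)

At (5/2, 5/2): F = (27.125, 17.250).
Jacobian J = [[2·x·y - 2, x^2 + 4·y + 2], [0, 2·y + 4]].
At the point, J = [[10.500, 18.250], [0.000, 9.000]] (det J = 94.500).
Solving J·Δ = −F gives Δ = (0.748, -1.917).
Then the next iterate is (x, y)₁ = (3.248, 0.583).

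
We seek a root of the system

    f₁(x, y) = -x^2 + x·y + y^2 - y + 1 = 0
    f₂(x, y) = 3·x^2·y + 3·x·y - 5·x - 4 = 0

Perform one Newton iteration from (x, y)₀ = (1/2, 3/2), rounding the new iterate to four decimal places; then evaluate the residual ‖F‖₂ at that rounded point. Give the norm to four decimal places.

8.7423

At (1/2, 3/2): F = (2.2500, -3.1250).
Jacobian J = [[-2·x + y, x + 2·y - 1], [6·x·y + 3·y - 5, 3·x^2 + 3·x]].
At the point, J = [[0.5000, 2.5000], [4.0000, 2.2500]] (det J = -8.8750).
Solving J·Δ = −F gives Δ = (1.4507, -1.1901).
Then the next iterate is (x, y)₁ = (1.9507, 0.3099).
Re-evaluating at (1.9507, 0.3099): F = (-2.414571, -8.402211), so ‖F‖₂ = 8.7423.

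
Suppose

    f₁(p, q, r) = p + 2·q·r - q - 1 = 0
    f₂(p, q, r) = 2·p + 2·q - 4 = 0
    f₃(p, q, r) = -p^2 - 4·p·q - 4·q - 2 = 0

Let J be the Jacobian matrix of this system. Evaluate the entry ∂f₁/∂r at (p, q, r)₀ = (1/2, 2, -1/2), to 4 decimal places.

4.0000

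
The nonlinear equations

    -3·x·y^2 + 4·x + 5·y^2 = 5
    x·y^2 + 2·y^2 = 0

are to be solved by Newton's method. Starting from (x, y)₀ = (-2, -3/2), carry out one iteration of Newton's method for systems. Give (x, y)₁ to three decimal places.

(-2.000, -1.144)

At (-2, -3/2): F = (11.750, 0.000).
Jacobian J = [[-3·y^2 + 4, -6·x·y + 10·y], [y^2, 2·x·y + 4·y]].
At the point, J = [[-2.750, -33.000], [2.250, 0.000]] (det J = 74.250).
Solving J·Δ = −F gives Δ = (0.000, 0.356).
Then the next iterate is (x, y)₁ = (-2.000, -1.144).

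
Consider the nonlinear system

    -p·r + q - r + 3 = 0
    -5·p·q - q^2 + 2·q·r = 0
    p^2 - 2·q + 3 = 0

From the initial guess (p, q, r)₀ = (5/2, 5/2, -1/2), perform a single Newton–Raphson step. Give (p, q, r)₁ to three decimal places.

At (5/2, 5/2, -1/2): F = (7.250, -40.000, 4.250).
Jacobian J = [[-r, 1, -p - 1], [-5·q, -5·p - 2·q + 2·r, 2·q], [2·p, -2, 0]].
At the point, J = [[0.500, 1.000, -3.500], [-12.500, -18.500, 5.000], [5.000, -2.000, 0.000]] (det J = -381.250).
Solving J·Δ = −F gives Δ = (-1.210, -0.901, 1.641).
Then the next iterate is (p, q, r)₁ = (1.290, 1.599, 1.141).

(1.290, 1.599, 1.141)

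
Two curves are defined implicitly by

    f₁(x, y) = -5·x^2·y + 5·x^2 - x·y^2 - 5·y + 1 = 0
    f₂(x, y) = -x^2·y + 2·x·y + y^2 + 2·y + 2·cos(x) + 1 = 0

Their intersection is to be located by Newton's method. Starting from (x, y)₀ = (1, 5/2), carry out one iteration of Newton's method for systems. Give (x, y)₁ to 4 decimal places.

At (1, 5/2): F = (-25.2500, 15.830605).
Jacobian J = [[-10·x·y + 10·x - y^2, -5·x^2 - 2·x·y - 5], [-2·x·y + 2·y - 2·sin(x), -x^2 + 2·x + 2·y + 2]].
At the point, J = [[-21.2500, -15.0000], [-1.682942, 8.0000]] (det J = -195.244130).
Solving J·Δ = −F gives Δ = (0.1816, -1.9406).
Then the next iterate is (x, y)₁ = (1.1816, 0.5594).

(1.1816, 0.5594)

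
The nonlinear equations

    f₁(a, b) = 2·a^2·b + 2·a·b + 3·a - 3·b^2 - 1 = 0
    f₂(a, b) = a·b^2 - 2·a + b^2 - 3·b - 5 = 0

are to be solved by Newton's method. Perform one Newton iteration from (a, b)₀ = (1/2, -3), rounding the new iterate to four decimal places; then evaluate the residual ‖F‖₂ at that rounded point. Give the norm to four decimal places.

7.7432

At (1/2, -3): F = (-31.0000, 16.5000).
Jacobian J = [[4·a·b + 2·b + 3, 2·a^2 + 2·a - 6·b], [b^2 - 2, 2·a·b + 2·b - 3]].
At the point, J = [[-9.0000, 19.5000], [7.0000, -12.0000]] (det J = -28.5000).
Solving J·Δ = −F gives Δ = (1.7632, 2.4035).
Then the next iterate is (a, b)₁ = (2.2632, -0.5965).
Re-evaluating at (2.2632, -0.5965): F = (-4.088469, -6.575813), so ‖F‖₂ = 7.7432.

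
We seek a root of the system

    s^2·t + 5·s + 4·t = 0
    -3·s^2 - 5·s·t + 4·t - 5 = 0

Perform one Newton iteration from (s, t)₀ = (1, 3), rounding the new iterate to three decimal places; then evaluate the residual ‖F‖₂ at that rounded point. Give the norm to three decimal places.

At (1, 3): F = (20.000, -11.000).
Jacobian J = [[2·s·t + 5, s^2 + 4], [-6·s - 5·t, -5·s + 4]].
At the point, J = [[11.000, 5.000], [-21.000, -1.000]] (det J = 94.000).
Solving J·Δ = −F gives Δ = (-0.372, -3.181).
Then the next iterate is (s, t)₁ = (0.628, -0.181).
Re-evaluating at (0.628, -0.181): F = (2.34462, -6.33881), so ‖F‖₂ = 6.759.

6.759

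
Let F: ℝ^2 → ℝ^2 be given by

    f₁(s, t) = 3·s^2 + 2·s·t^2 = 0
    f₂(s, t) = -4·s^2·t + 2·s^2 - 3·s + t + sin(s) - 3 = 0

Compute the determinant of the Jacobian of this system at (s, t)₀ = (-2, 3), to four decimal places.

788.0125

J = [[6·s + 2·t^2, 4·s·t], [-8·s·t + 4·s + cos(s) - 3, -4·s^2 + 1]].
At the point, J = [[6.0000, -24.0000], [36.583853, -15.0000]].
det J = 788.0125.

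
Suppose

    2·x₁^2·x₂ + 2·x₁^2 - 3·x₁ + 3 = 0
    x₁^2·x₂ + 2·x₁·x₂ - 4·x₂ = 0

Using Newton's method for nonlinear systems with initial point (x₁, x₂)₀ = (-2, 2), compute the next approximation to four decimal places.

(-1.5143, -0.4857)

At (-2, 2): F = (33.0000, -8.0000).
Jacobian J = [[4·x₁·x₂ + 4·x₁ - 3, 2·x₁^2], [2·x₁·x₂ + 2·x₂, x₁^2 + 2·x₁ - 4]].
At the point, J = [[-27.0000, 8.0000], [-4.0000, -4.0000]] (det J = 140.0000).
Solving J·Δ = −F gives Δ = (0.4857, -2.4857).
Then the next iterate is (x₁, x₂)₁ = (-1.5143, -0.4857).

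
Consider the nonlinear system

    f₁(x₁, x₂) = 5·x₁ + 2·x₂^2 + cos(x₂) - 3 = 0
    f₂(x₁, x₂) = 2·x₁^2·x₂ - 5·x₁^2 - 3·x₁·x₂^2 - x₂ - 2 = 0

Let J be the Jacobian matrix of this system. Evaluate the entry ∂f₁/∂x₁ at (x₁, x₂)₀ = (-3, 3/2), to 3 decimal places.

5.000

∂f₁/∂x₁ = 5.
At (-3, 3/2) this is 5.000.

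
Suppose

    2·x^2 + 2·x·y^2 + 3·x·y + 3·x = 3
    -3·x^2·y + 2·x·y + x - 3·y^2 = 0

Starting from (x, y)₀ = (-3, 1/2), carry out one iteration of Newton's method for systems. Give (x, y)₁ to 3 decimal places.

(-2.272, 0.160)

At (-3, 1/2): F = (0.000, -20.250).
Jacobian J = [[4·x + 2·y^2 + 3·y + 3, 4·x·y + 3·x], [-6·x·y + 2·y + 1, -3·x^2 + 2·x - 6·y]].
At the point, J = [[-7.000, -15.000], [11.000, -36.000]] (det J = 417.000).
Solving J·Δ = −F gives Δ = (0.728, -0.340).
Then the next iterate is (x, y)₁ = (-2.272, 0.160).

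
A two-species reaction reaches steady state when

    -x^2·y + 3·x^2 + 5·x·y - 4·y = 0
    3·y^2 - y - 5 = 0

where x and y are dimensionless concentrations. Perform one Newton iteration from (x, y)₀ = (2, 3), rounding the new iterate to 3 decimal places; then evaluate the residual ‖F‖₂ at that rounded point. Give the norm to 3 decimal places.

4.452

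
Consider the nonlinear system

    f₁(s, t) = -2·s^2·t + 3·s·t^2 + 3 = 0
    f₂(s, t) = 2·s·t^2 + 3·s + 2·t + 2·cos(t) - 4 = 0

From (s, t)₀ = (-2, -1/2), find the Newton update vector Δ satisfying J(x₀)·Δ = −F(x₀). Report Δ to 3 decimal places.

At (-2, -1/2): F = (5.500, -10.24483).
Jacobian J = [[-4·s·t + 3·t^2, -2·s^2 + 6·s·t], [2·t^2 + 3, 4·s·t - 2·sin(t) + 2]].
At the point, J = [[-3.250, -2.000], [3.500, 6.95885]] (det J = -15.61627).
Solving J·Δ = −F gives Δ = (1.139, 0.899).

(1.139, 0.899)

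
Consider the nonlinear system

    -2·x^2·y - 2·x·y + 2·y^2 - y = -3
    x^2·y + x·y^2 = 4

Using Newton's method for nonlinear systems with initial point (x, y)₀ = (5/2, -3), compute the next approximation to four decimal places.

(1.1406, -2.0964)

At (5/2, -3): F = (76.5000, -0.2500).
Jacobian J = [[-4·x·y - 2·y, -2·x^2 - 2·x + 4·y - 1], [2·x·y + y^2, x^2 + 2·x·y]].
At the point, J = [[36.0000, -30.5000], [-6.0000, -8.7500]] (det J = -498.0000).
Solving J·Δ = −F gives Δ = (-1.3594, 0.9036).
Then the next iterate is (x, y)₁ = (1.1406, -2.0964).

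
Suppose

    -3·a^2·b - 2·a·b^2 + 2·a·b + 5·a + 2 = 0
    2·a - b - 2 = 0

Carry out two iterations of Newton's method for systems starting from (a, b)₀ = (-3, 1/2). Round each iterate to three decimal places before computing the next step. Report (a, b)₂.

At (-3, 1/2): F = (-28.000, -8.500).
Jacobian J = [[-6·a·b - 2·b^2 + 2·b + 5, -3·a^2 - 4·a·b + 2·a], [2, -1]].
At the point, J = [[14.500, -27.000], [2.000, -1.000]] (det J = 39.500).
Solving J·Δ = −F gives Δ = (5.101, 1.703).
Then the next iterate is (a, b)₁ = (2.101, 2.203).
Round to (2.101, 2.203) and repeat: F = (-27.80463, -0.001), J = [[-28.07144, -27.55461], [2.000, -1.000]].
Δ = (-0.334, -0.669), so (a, b)₂ = (1.767, 1.534).

(1.767, 1.534)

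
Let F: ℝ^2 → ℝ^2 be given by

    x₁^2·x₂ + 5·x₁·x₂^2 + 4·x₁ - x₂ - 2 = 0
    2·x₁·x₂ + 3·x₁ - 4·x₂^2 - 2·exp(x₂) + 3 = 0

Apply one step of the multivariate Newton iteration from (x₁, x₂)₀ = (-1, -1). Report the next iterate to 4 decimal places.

At (-1, -1): F = (-11.0000, -2.735759).
Jacobian J = [[2·x₁·x₂ + 5·x₂^2 + 4, x₁^2 + 10·x₁·x₂ - 1], [2·x₂ + 3, 2·x₁ - 8·x₂ - 2·exp(x₂)]].
At the point, J = [[11.0000, 10.0000], [1.0000, 5.264241]] (det J = 47.906652).
Solving J·Δ = −F gives Δ = (0.6377, 0.3986).
Then the next iterate is (x₁, x₂)₁ = (-0.3623, -0.6014).

(-0.3623, -0.6014)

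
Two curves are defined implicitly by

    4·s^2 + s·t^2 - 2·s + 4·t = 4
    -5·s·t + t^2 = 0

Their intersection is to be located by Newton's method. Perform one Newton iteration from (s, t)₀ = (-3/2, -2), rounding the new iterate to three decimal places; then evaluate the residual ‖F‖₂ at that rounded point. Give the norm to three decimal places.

3.884

At (-3/2, -2): F = (-6.000, -11.000).
Jacobian J = [[8·s + t^2 - 2, 2·s·t + 4], [-5·t, -5·s + 2·t]].
At the point, J = [[-10.000, 10.000], [10.000, 3.500]] (det J = -135.000).
Solving J·Δ = −F gives Δ = (0.659, 1.259).
Then the next iterate is (s, t)₁ = (-0.841, -0.741).
Re-evaluating at (-0.841, -0.741): F = (-2.91465, -2.56682), so ‖F‖₂ = 3.884.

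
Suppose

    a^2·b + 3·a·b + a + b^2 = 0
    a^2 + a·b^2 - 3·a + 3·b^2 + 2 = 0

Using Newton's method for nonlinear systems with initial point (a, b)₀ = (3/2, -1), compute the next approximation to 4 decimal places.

At (3/2, -1): F = (-4.2500, 4.2500).
Jacobian J = [[2·a·b + 3·b + 1, a^2 + 3·a + 2·b], [2·a + b^2 - 3, 2·a·b + 6·b]].
At the point, J = [[-5.0000, 4.7500], [1.0000, -9.0000]] (det J = 40.2500).
Solving J·Δ = −F gives Δ = (-0.4488, 0.4224).
Then the next iterate is (a, b)₁ = (1.0512, -0.5776).

(1.0512, -0.5776)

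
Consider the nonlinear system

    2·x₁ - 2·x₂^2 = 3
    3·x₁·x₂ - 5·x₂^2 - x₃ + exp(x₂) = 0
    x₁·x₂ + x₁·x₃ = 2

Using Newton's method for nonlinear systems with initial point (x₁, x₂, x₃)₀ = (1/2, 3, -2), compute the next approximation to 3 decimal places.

(1.428, 1.488, 0.657)

At (1/2, 3, -2): F = (-20.000, -18.41446, -1.500).
Jacobian J = [[2, -4·x₂, 0], [3·x₂, 3·x₁ - 10·x₂ + exp(x₂), -1], [x₂ + x₃, x₁, x₁]].
At the point, J = [[2.000, -12.000, 0.000], [9.000, -8.41446, -1.000], [1.000, 0.500, 0.500]] (det J = 58.58554).
Solving J·Δ = −F gives Δ = (0.928, -1.512, 2.657).
Then the next iterate is (x₁, x₂, x₃)₁ = (1.428, 1.488, 0.657).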